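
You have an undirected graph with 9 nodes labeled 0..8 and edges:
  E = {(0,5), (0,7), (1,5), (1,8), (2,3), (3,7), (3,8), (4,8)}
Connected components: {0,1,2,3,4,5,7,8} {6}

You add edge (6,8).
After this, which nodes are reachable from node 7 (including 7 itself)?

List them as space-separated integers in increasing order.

Before: nodes reachable from 7: {0,1,2,3,4,5,7,8}
Adding (6,8): merges 7's component with another. Reachability grows.
After: nodes reachable from 7: {0,1,2,3,4,5,6,7,8}

Answer: 0 1 2 3 4 5 6 7 8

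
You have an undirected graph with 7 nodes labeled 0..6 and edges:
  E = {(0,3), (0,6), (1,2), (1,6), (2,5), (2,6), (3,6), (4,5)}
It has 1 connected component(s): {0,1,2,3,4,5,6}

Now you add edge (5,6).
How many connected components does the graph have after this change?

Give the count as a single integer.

Answer: 1

Derivation:
Initial component count: 1
Add (5,6): endpoints already in same component. Count unchanged: 1.
New component count: 1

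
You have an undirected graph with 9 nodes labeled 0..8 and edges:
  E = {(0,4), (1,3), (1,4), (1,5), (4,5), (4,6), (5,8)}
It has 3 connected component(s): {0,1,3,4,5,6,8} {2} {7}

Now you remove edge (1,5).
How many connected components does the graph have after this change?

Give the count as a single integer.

Answer: 3

Derivation:
Initial component count: 3
Remove (1,5): not a bridge. Count unchanged: 3.
  After removal, components: {0,1,3,4,5,6,8} {2} {7}
New component count: 3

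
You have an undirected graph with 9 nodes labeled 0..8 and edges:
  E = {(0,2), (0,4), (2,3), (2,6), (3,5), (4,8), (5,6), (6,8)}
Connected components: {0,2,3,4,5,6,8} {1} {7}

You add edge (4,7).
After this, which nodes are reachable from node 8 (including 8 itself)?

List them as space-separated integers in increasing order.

Answer: 0 2 3 4 5 6 7 8

Derivation:
Before: nodes reachable from 8: {0,2,3,4,5,6,8}
Adding (4,7): merges 8's component with another. Reachability grows.
After: nodes reachable from 8: {0,2,3,4,5,6,7,8}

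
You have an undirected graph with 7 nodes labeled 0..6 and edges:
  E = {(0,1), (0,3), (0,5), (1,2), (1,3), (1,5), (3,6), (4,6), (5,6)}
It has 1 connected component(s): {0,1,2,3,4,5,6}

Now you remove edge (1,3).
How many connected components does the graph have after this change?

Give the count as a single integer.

Answer: 1

Derivation:
Initial component count: 1
Remove (1,3): not a bridge. Count unchanged: 1.
  After removal, components: {0,1,2,3,4,5,6}
New component count: 1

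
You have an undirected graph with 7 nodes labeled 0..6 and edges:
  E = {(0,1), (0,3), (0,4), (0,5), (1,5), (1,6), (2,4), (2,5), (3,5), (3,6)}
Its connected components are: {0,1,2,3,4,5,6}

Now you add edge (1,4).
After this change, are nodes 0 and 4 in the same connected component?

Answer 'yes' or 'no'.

Answer: yes

Derivation:
Initial components: {0,1,2,3,4,5,6}
Adding edge (1,4): both already in same component {0,1,2,3,4,5,6}. No change.
New components: {0,1,2,3,4,5,6}
Are 0 and 4 in the same component? yes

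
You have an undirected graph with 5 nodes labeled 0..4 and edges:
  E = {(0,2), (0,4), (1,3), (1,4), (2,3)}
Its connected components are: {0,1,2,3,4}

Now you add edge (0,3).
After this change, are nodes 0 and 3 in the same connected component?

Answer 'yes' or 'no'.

Answer: yes

Derivation:
Initial components: {0,1,2,3,4}
Adding edge (0,3): both already in same component {0,1,2,3,4}. No change.
New components: {0,1,2,3,4}
Are 0 and 3 in the same component? yes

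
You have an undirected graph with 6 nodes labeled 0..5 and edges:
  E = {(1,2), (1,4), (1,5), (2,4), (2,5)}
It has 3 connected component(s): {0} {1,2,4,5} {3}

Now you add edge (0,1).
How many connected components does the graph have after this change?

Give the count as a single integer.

Initial component count: 3
Add (0,1): merges two components. Count decreases: 3 -> 2.
New component count: 2

Answer: 2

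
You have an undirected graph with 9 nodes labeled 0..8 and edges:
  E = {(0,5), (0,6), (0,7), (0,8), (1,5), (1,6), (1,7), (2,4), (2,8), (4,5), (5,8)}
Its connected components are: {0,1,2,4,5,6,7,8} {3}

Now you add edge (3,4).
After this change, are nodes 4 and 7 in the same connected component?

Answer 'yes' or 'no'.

Initial components: {0,1,2,4,5,6,7,8} {3}
Adding edge (3,4): merges {3} and {0,1,2,4,5,6,7,8}.
New components: {0,1,2,3,4,5,6,7,8}
Are 4 and 7 in the same component? yes

Answer: yes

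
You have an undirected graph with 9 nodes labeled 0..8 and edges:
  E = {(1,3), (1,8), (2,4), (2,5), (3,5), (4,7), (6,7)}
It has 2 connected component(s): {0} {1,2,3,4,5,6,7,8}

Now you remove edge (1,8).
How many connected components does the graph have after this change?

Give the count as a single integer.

Answer: 3

Derivation:
Initial component count: 2
Remove (1,8): it was a bridge. Count increases: 2 -> 3.
  After removal, components: {0} {1,2,3,4,5,6,7} {8}
New component count: 3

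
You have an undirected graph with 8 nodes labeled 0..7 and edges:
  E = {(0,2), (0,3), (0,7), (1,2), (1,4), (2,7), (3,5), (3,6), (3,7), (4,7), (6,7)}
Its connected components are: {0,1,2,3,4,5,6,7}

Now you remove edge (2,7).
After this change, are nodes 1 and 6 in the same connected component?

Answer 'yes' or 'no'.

Answer: yes

Derivation:
Initial components: {0,1,2,3,4,5,6,7}
Removing edge (2,7): not a bridge — component count unchanged at 1.
New components: {0,1,2,3,4,5,6,7}
Are 1 and 6 in the same component? yes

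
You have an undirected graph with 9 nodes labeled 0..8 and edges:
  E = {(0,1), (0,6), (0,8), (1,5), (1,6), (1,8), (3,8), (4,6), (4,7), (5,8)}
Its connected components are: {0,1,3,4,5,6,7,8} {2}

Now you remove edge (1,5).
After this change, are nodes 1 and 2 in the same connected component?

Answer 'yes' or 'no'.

Initial components: {0,1,3,4,5,6,7,8} {2}
Removing edge (1,5): not a bridge — component count unchanged at 2.
New components: {0,1,3,4,5,6,7,8} {2}
Are 1 and 2 in the same component? no

Answer: no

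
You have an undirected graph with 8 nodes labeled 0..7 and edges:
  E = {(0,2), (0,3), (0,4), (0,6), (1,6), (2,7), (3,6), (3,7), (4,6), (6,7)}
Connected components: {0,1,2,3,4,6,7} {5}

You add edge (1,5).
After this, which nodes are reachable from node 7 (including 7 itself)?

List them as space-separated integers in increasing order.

Answer: 0 1 2 3 4 5 6 7

Derivation:
Before: nodes reachable from 7: {0,1,2,3,4,6,7}
Adding (1,5): merges 7's component with another. Reachability grows.
After: nodes reachable from 7: {0,1,2,3,4,5,6,7}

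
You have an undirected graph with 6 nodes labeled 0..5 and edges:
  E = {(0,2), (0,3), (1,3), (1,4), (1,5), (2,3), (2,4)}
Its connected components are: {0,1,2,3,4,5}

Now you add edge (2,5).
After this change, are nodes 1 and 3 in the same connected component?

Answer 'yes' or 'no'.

Initial components: {0,1,2,3,4,5}
Adding edge (2,5): both already in same component {0,1,2,3,4,5}. No change.
New components: {0,1,2,3,4,5}
Are 1 and 3 in the same component? yes

Answer: yes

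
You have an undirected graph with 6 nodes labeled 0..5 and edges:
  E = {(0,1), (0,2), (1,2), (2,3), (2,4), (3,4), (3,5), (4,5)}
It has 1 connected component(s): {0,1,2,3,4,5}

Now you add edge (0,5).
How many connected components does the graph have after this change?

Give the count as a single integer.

Initial component count: 1
Add (0,5): endpoints already in same component. Count unchanged: 1.
New component count: 1

Answer: 1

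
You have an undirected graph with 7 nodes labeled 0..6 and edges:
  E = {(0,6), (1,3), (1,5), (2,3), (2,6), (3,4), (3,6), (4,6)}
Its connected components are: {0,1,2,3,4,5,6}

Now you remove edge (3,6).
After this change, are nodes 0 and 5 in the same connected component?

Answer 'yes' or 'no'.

Answer: yes

Derivation:
Initial components: {0,1,2,3,4,5,6}
Removing edge (3,6): not a bridge — component count unchanged at 1.
New components: {0,1,2,3,4,5,6}
Are 0 and 5 in the same component? yes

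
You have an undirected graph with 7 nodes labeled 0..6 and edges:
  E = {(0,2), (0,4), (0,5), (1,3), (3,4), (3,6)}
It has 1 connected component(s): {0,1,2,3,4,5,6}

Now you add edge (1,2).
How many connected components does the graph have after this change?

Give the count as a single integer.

Answer: 1

Derivation:
Initial component count: 1
Add (1,2): endpoints already in same component. Count unchanged: 1.
New component count: 1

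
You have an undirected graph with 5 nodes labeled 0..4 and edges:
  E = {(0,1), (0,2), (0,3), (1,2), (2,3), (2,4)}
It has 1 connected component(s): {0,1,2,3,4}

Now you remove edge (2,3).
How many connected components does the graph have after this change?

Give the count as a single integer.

Answer: 1

Derivation:
Initial component count: 1
Remove (2,3): not a bridge. Count unchanged: 1.
  After removal, components: {0,1,2,3,4}
New component count: 1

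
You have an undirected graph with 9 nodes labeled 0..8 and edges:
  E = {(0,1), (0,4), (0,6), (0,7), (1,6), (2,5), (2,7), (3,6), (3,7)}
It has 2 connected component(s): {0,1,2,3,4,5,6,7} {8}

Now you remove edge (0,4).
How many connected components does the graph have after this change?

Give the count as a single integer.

Answer: 3

Derivation:
Initial component count: 2
Remove (0,4): it was a bridge. Count increases: 2 -> 3.
  After removal, components: {0,1,2,3,5,6,7} {4} {8}
New component count: 3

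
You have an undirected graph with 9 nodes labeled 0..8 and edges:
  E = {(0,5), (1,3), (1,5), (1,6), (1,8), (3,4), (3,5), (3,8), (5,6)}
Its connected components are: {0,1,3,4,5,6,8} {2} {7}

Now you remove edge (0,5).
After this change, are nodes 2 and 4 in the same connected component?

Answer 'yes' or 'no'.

Initial components: {0,1,3,4,5,6,8} {2} {7}
Removing edge (0,5): it was a bridge — component count 3 -> 4.
New components: {0} {1,3,4,5,6,8} {2} {7}
Are 2 and 4 in the same component? no

Answer: no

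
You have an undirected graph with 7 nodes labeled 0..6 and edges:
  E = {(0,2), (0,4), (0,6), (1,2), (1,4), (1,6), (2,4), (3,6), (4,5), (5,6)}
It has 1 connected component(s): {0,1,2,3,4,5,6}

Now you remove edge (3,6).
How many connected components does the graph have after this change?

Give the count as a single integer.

Initial component count: 1
Remove (3,6): it was a bridge. Count increases: 1 -> 2.
  After removal, components: {0,1,2,4,5,6} {3}
New component count: 2

Answer: 2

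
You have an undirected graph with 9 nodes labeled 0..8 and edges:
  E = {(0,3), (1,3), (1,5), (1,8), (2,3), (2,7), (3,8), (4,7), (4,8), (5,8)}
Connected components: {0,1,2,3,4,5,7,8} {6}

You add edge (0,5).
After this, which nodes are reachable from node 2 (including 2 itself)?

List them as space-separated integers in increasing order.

Before: nodes reachable from 2: {0,1,2,3,4,5,7,8}
Adding (0,5): both endpoints already in same component. Reachability from 2 unchanged.
After: nodes reachable from 2: {0,1,2,3,4,5,7,8}

Answer: 0 1 2 3 4 5 7 8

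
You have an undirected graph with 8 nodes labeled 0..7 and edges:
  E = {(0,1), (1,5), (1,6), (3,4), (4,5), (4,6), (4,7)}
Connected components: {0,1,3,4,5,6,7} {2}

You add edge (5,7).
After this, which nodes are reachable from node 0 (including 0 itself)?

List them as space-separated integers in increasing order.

Answer: 0 1 3 4 5 6 7

Derivation:
Before: nodes reachable from 0: {0,1,3,4,5,6,7}
Adding (5,7): both endpoints already in same component. Reachability from 0 unchanged.
After: nodes reachable from 0: {0,1,3,4,5,6,7}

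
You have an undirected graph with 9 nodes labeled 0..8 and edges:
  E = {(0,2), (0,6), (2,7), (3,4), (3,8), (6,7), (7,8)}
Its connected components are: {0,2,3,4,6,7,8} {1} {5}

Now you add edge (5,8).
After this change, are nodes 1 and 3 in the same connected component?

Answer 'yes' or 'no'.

Answer: no

Derivation:
Initial components: {0,2,3,4,6,7,8} {1} {5}
Adding edge (5,8): merges {5} and {0,2,3,4,6,7,8}.
New components: {0,2,3,4,5,6,7,8} {1}
Are 1 and 3 in the same component? no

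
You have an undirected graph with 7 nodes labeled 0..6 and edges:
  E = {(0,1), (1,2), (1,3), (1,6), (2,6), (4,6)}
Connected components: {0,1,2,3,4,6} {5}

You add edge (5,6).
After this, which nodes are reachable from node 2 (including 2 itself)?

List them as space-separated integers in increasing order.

Before: nodes reachable from 2: {0,1,2,3,4,6}
Adding (5,6): merges 2's component with another. Reachability grows.
After: nodes reachable from 2: {0,1,2,3,4,5,6}

Answer: 0 1 2 3 4 5 6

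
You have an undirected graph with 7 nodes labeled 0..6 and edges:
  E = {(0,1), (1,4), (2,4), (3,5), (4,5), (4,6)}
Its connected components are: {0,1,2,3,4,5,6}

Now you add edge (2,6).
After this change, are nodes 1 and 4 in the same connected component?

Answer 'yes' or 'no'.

Answer: yes

Derivation:
Initial components: {0,1,2,3,4,5,6}
Adding edge (2,6): both already in same component {0,1,2,3,4,5,6}. No change.
New components: {0,1,2,3,4,5,6}
Are 1 and 4 in the same component? yes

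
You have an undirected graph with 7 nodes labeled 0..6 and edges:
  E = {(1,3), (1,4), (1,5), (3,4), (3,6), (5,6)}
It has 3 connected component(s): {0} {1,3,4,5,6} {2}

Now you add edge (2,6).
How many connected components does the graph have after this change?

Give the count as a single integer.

Answer: 2

Derivation:
Initial component count: 3
Add (2,6): merges two components. Count decreases: 3 -> 2.
New component count: 2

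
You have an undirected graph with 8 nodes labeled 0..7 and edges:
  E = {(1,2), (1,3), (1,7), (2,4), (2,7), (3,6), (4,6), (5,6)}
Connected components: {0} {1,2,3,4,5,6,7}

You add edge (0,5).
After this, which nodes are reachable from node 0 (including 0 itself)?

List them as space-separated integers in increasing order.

Before: nodes reachable from 0: {0}
Adding (0,5): merges 0's component with another. Reachability grows.
After: nodes reachable from 0: {0,1,2,3,4,5,6,7}

Answer: 0 1 2 3 4 5 6 7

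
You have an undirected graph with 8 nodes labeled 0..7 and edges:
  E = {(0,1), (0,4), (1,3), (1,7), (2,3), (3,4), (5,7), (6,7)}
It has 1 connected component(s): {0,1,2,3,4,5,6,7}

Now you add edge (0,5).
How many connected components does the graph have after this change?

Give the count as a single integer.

Answer: 1

Derivation:
Initial component count: 1
Add (0,5): endpoints already in same component. Count unchanged: 1.
New component count: 1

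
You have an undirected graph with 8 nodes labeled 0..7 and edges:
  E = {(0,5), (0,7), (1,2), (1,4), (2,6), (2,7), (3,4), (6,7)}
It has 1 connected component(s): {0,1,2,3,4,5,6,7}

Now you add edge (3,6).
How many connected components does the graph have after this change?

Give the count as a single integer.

Answer: 1

Derivation:
Initial component count: 1
Add (3,6): endpoints already in same component. Count unchanged: 1.
New component count: 1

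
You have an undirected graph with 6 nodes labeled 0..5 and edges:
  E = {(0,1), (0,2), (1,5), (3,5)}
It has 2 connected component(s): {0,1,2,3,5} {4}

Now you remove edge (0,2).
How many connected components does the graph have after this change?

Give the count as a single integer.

Initial component count: 2
Remove (0,2): it was a bridge. Count increases: 2 -> 3.
  After removal, components: {0,1,3,5} {2} {4}
New component count: 3

Answer: 3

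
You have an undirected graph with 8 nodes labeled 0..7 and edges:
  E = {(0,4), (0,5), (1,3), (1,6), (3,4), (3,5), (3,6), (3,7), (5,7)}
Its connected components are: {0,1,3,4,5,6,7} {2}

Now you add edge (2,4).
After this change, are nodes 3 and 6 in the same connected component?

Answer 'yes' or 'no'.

Initial components: {0,1,3,4,5,6,7} {2}
Adding edge (2,4): merges {2} and {0,1,3,4,5,6,7}.
New components: {0,1,2,3,4,5,6,7}
Are 3 and 6 in the same component? yes

Answer: yes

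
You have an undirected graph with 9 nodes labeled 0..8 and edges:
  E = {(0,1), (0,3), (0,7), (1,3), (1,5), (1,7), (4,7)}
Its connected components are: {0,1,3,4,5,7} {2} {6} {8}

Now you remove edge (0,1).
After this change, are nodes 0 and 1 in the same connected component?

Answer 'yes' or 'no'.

Answer: yes

Derivation:
Initial components: {0,1,3,4,5,7} {2} {6} {8}
Removing edge (0,1): not a bridge — component count unchanged at 4.
New components: {0,1,3,4,5,7} {2} {6} {8}
Are 0 and 1 in the same component? yes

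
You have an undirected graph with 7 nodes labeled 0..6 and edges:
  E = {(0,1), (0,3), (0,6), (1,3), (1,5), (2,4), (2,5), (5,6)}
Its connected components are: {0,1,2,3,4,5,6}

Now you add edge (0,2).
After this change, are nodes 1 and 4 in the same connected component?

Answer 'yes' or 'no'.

Answer: yes

Derivation:
Initial components: {0,1,2,3,4,5,6}
Adding edge (0,2): both already in same component {0,1,2,3,4,5,6}. No change.
New components: {0,1,2,3,4,5,6}
Are 1 and 4 in the same component? yes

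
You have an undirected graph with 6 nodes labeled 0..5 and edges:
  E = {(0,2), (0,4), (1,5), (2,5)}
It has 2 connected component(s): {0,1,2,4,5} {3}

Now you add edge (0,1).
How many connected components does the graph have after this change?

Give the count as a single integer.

Answer: 2

Derivation:
Initial component count: 2
Add (0,1): endpoints already in same component. Count unchanged: 2.
New component count: 2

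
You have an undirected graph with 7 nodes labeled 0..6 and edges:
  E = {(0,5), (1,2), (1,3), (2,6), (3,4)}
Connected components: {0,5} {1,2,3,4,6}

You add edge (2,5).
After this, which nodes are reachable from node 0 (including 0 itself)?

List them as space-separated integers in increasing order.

Answer: 0 1 2 3 4 5 6

Derivation:
Before: nodes reachable from 0: {0,5}
Adding (2,5): merges 0's component with another. Reachability grows.
After: nodes reachable from 0: {0,1,2,3,4,5,6}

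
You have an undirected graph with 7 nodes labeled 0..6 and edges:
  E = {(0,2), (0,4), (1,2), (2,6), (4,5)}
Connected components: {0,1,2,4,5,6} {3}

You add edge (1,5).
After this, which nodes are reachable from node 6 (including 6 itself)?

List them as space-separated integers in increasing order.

Answer: 0 1 2 4 5 6

Derivation:
Before: nodes reachable from 6: {0,1,2,4,5,6}
Adding (1,5): both endpoints already in same component. Reachability from 6 unchanged.
After: nodes reachable from 6: {0,1,2,4,5,6}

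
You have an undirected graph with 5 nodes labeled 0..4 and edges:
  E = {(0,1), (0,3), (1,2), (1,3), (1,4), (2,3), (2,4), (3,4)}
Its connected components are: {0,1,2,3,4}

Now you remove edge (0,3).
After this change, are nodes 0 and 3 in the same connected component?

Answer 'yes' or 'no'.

Initial components: {0,1,2,3,4}
Removing edge (0,3): not a bridge — component count unchanged at 1.
New components: {0,1,2,3,4}
Are 0 and 3 in the same component? yes

Answer: yes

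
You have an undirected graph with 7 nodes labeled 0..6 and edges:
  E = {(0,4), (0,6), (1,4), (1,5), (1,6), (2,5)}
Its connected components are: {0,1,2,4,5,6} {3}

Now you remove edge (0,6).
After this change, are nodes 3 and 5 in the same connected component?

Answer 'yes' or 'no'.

Initial components: {0,1,2,4,5,6} {3}
Removing edge (0,6): not a bridge — component count unchanged at 2.
New components: {0,1,2,4,5,6} {3}
Are 3 and 5 in the same component? no

Answer: no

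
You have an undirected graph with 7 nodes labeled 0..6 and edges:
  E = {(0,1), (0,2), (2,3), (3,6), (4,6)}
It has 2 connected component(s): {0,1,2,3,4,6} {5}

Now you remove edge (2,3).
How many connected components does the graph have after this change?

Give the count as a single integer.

Initial component count: 2
Remove (2,3): it was a bridge. Count increases: 2 -> 3.
  After removal, components: {0,1,2} {3,4,6} {5}
New component count: 3

Answer: 3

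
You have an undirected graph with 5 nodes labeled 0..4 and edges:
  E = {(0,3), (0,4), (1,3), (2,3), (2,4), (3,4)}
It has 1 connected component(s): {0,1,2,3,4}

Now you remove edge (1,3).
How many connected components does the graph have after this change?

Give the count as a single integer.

Answer: 2

Derivation:
Initial component count: 1
Remove (1,3): it was a bridge. Count increases: 1 -> 2.
  After removal, components: {0,2,3,4} {1}
New component count: 2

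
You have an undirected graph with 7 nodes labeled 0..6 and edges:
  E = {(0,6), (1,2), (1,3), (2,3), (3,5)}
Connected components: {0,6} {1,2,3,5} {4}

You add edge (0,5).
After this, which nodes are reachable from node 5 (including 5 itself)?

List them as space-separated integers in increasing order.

Before: nodes reachable from 5: {1,2,3,5}
Adding (0,5): merges 5's component with another. Reachability grows.
After: nodes reachable from 5: {0,1,2,3,5,6}

Answer: 0 1 2 3 5 6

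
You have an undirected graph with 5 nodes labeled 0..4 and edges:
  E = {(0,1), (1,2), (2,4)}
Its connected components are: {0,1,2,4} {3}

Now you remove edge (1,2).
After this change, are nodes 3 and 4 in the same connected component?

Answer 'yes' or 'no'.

Initial components: {0,1,2,4} {3}
Removing edge (1,2): it was a bridge — component count 2 -> 3.
New components: {0,1} {2,4} {3}
Are 3 and 4 in the same component? no

Answer: no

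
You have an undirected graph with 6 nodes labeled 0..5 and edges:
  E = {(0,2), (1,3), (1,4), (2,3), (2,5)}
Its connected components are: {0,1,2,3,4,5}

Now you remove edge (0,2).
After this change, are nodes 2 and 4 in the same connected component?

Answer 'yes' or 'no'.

Answer: yes

Derivation:
Initial components: {0,1,2,3,4,5}
Removing edge (0,2): it was a bridge — component count 1 -> 2.
New components: {0} {1,2,3,4,5}
Are 2 and 4 in the same component? yes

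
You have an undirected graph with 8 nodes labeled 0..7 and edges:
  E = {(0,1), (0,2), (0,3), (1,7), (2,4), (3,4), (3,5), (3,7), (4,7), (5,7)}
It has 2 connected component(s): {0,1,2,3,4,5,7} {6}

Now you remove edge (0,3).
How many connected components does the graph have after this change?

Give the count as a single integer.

Answer: 2

Derivation:
Initial component count: 2
Remove (0,3): not a bridge. Count unchanged: 2.
  After removal, components: {0,1,2,3,4,5,7} {6}
New component count: 2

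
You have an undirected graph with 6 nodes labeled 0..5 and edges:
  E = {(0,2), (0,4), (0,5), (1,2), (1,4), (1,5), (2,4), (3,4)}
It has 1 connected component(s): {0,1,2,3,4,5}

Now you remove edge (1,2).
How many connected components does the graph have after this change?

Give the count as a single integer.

Answer: 1

Derivation:
Initial component count: 1
Remove (1,2): not a bridge. Count unchanged: 1.
  After removal, components: {0,1,2,3,4,5}
New component count: 1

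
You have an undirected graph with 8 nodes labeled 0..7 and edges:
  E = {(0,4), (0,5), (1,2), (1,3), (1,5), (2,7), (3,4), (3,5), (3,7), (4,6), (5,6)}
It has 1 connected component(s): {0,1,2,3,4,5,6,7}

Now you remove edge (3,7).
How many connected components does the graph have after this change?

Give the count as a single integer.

Answer: 1

Derivation:
Initial component count: 1
Remove (3,7): not a bridge. Count unchanged: 1.
  After removal, components: {0,1,2,3,4,5,6,7}
New component count: 1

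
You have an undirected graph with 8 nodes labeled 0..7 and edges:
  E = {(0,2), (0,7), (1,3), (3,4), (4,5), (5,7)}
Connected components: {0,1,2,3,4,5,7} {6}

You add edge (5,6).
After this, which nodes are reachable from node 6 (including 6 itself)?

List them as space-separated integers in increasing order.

Before: nodes reachable from 6: {6}
Adding (5,6): merges 6's component with another. Reachability grows.
After: nodes reachable from 6: {0,1,2,3,4,5,6,7}

Answer: 0 1 2 3 4 5 6 7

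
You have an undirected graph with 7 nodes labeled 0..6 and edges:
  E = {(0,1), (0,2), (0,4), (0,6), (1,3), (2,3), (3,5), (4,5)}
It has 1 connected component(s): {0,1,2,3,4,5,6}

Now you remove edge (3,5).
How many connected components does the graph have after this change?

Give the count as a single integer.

Answer: 1

Derivation:
Initial component count: 1
Remove (3,5): not a bridge. Count unchanged: 1.
  After removal, components: {0,1,2,3,4,5,6}
New component count: 1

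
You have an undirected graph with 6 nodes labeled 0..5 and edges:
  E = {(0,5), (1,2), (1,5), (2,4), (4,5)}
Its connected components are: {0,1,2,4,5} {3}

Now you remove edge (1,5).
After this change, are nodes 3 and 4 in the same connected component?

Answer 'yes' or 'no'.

Answer: no

Derivation:
Initial components: {0,1,2,4,5} {3}
Removing edge (1,5): not a bridge — component count unchanged at 2.
New components: {0,1,2,4,5} {3}
Are 3 and 4 in the same component? no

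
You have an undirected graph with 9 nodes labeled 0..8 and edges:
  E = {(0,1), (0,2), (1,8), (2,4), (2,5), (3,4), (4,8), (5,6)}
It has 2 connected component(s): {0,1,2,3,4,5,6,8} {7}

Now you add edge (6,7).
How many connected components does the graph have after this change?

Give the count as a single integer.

Initial component count: 2
Add (6,7): merges two components. Count decreases: 2 -> 1.
New component count: 1

Answer: 1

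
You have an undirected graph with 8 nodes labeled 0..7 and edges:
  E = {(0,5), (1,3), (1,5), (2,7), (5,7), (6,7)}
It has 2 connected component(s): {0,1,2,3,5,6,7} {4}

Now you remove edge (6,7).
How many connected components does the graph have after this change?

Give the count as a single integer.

Initial component count: 2
Remove (6,7): it was a bridge. Count increases: 2 -> 3.
  After removal, components: {0,1,2,3,5,7} {4} {6}
New component count: 3

Answer: 3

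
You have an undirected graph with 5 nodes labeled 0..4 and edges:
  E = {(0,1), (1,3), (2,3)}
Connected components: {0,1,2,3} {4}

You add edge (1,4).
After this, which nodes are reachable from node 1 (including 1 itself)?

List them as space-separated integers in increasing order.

Before: nodes reachable from 1: {0,1,2,3}
Adding (1,4): merges 1's component with another. Reachability grows.
After: nodes reachable from 1: {0,1,2,3,4}

Answer: 0 1 2 3 4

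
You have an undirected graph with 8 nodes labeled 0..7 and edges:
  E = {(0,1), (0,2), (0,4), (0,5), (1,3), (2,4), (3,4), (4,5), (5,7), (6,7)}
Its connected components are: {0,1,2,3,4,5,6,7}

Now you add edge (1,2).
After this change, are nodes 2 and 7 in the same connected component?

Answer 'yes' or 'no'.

Answer: yes

Derivation:
Initial components: {0,1,2,3,4,5,6,7}
Adding edge (1,2): both already in same component {0,1,2,3,4,5,6,7}. No change.
New components: {0,1,2,3,4,5,6,7}
Are 2 and 7 in the same component? yes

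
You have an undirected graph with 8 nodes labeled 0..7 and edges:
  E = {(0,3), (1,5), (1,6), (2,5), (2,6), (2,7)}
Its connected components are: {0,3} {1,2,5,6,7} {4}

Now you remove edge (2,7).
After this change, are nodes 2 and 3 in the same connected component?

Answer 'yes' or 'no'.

Initial components: {0,3} {1,2,5,6,7} {4}
Removing edge (2,7): it was a bridge — component count 3 -> 4.
New components: {0,3} {1,2,5,6} {4} {7}
Are 2 and 3 in the same component? no

Answer: no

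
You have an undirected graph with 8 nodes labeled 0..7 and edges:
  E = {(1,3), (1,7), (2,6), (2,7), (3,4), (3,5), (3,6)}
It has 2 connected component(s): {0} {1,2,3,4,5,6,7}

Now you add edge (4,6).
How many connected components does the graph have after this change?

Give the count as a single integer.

Initial component count: 2
Add (4,6): endpoints already in same component. Count unchanged: 2.
New component count: 2

Answer: 2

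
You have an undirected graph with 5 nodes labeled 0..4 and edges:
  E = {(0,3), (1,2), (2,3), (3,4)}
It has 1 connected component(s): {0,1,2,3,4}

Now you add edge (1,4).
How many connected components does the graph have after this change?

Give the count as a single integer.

Initial component count: 1
Add (1,4): endpoints already in same component. Count unchanged: 1.
New component count: 1

Answer: 1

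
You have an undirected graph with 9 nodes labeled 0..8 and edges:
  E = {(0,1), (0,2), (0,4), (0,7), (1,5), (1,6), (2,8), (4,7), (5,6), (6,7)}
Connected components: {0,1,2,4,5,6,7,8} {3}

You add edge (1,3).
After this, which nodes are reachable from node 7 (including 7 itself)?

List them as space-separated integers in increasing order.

Before: nodes reachable from 7: {0,1,2,4,5,6,7,8}
Adding (1,3): merges 7's component with another. Reachability grows.
After: nodes reachable from 7: {0,1,2,3,4,5,6,7,8}

Answer: 0 1 2 3 4 5 6 7 8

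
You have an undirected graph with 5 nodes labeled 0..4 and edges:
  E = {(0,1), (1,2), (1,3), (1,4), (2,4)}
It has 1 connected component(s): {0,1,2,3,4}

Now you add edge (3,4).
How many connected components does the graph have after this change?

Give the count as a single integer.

Answer: 1

Derivation:
Initial component count: 1
Add (3,4): endpoints already in same component. Count unchanged: 1.
New component count: 1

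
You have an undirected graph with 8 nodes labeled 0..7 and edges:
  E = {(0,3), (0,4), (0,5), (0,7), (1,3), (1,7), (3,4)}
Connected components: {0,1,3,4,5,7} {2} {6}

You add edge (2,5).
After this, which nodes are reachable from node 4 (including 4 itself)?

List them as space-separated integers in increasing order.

Before: nodes reachable from 4: {0,1,3,4,5,7}
Adding (2,5): merges 4's component with another. Reachability grows.
After: nodes reachable from 4: {0,1,2,3,4,5,7}

Answer: 0 1 2 3 4 5 7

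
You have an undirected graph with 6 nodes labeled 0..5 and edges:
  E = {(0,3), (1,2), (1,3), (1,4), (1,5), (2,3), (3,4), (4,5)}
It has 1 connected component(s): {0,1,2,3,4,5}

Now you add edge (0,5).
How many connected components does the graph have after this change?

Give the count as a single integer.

Initial component count: 1
Add (0,5): endpoints already in same component. Count unchanged: 1.
New component count: 1

Answer: 1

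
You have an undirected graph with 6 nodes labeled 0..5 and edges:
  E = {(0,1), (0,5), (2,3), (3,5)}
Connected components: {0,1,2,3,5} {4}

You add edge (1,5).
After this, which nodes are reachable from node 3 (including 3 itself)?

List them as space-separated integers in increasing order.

Answer: 0 1 2 3 5

Derivation:
Before: nodes reachable from 3: {0,1,2,3,5}
Adding (1,5): both endpoints already in same component. Reachability from 3 unchanged.
After: nodes reachable from 3: {0,1,2,3,5}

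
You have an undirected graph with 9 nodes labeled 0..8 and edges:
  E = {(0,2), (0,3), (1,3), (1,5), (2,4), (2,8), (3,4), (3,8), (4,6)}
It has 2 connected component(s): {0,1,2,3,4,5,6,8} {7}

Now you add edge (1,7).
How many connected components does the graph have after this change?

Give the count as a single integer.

Initial component count: 2
Add (1,7): merges two components. Count decreases: 2 -> 1.
New component count: 1

Answer: 1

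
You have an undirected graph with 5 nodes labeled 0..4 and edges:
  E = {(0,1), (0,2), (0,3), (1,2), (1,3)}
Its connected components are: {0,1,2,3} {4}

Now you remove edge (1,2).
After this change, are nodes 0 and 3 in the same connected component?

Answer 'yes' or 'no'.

Answer: yes

Derivation:
Initial components: {0,1,2,3} {4}
Removing edge (1,2): not a bridge — component count unchanged at 2.
New components: {0,1,2,3} {4}
Are 0 and 3 in the same component? yes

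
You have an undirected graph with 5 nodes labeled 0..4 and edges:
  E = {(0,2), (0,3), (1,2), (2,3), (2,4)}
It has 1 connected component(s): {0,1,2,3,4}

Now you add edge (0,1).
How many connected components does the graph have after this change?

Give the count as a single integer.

Initial component count: 1
Add (0,1): endpoints already in same component. Count unchanged: 1.
New component count: 1

Answer: 1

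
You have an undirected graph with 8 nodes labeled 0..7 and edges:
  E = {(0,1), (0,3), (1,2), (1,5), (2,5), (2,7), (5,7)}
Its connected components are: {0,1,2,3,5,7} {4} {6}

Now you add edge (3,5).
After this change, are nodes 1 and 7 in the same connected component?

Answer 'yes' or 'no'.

Initial components: {0,1,2,3,5,7} {4} {6}
Adding edge (3,5): both already in same component {0,1,2,3,5,7}. No change.
New components: {0,1,2,3,5,7} {4} {6}
Are 1 and 7 in the same component? yes

Answer: yes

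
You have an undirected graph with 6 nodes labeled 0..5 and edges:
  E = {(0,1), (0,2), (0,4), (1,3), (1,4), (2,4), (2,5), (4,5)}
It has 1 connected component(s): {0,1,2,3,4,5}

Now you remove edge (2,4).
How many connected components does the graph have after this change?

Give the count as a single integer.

Answer: 1

Derivation:
Initial component count: 1
Remove (2,4): not a bridge. Count unchanged: 1.
  After removal, components: {0,1,2,3,4,5}
New component count: 1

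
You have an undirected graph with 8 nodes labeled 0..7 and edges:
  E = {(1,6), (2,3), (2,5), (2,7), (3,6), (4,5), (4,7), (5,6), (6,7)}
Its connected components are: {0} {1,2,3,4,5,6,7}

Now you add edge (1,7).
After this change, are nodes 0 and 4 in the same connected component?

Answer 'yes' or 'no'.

Answer: no

Derivation:
Initial components: {0} {1,2,3,4,5,6,7}
Adding edge (1,7): both already in same component {1,2,3,4,5,6,7}. No change.
New components: {0} {1,2,3,4,5,6,7}
Are 0 and 4 in the same component? no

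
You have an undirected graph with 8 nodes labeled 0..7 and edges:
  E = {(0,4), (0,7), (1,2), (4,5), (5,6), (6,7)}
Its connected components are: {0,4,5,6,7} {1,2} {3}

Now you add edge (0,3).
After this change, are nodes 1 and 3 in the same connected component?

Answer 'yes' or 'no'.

Answer: no

Derivation:
Initial components: {0,4,5,6,7} {1,2} {3}
Adding edge (0,3): merges {0,4,5,6,7} and {3}.
New components: {0,3,4,5,6,7} {1,2}
Are 1 and 3 in the same component? no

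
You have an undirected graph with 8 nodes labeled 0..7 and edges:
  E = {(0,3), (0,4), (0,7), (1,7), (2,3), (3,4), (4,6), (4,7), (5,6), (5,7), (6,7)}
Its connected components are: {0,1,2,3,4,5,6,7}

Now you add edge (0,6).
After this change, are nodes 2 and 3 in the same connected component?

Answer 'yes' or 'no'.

Initial components: {0,1,2,3,4,5,6,7}
Adding edge (0,6): both already in same component {0,1,2,3,4,5,6,7}. No change.
New components: {0,1,2,3,4,5,6,7}
Are 2 and 3 in the same component? yes

Answer: yes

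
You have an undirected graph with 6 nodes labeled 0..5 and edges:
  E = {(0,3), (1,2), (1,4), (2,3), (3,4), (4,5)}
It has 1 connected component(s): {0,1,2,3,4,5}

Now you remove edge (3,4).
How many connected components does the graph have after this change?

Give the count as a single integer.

Answer: 1

Derivation:
Initial component count: 1
Remove (3,4): not a bridge. Count unchanged: 1.
  After removal, components: {0,1,2,3,4,5}
New component count: 1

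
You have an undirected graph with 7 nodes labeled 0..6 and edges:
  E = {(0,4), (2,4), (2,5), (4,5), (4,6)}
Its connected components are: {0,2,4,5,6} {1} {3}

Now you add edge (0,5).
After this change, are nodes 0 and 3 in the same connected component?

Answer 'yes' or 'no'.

Initial components: {0,2,4,5,6} {1} {3}
Adding edge (0,5): both already in same component {0,2,4,5,6}. No change.
New components: {0,2,4,5,6} {1} {3}
Are 0 and 3 in the same component? no

Answer: no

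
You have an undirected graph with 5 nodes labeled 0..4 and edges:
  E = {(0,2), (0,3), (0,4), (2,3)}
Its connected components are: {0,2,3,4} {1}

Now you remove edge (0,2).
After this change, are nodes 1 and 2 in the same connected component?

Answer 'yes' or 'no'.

Initial components: {0,2,3,4} {1}
Removing edge (0,2): not a bridge — component count unchanged at 2.
New components: {0,2,3,4} {1}
Are 1 and 2 in the same component? no

Answer: no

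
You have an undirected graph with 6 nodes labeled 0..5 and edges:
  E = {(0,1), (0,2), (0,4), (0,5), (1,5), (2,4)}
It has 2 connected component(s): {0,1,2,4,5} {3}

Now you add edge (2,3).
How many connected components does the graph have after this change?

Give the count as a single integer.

Initial component count: 2
Add (2,3): merges two components. Count decreases: 2 -> 1.
New component count: 1

Answer: 1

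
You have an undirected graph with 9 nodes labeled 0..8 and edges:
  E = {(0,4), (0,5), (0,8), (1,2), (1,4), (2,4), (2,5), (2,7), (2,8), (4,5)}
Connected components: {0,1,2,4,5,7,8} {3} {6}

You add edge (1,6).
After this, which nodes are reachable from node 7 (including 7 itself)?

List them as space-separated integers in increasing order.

Before: nodes reachable from 7: {0,1,2,4,5,7,8}
Adding (1,6): merges 7's component with another. Reachability grows.
After: nodes reachable from 7: {0,1,2,4,5,6,7,8}

Answer: 0 1 2 4 5 6 7 8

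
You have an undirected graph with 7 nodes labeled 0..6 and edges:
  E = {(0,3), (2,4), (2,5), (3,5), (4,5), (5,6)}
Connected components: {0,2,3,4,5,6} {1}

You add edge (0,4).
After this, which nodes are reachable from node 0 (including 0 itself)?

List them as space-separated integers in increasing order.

Answer: 0 2 3 4 5 6

Derivation:
Before: nodes reachable from 0: {0,2,3,4,5,6}
Adding (0,4): both endpoints already in same component. Reachability from 0 unchanged.
After: nodes reachable from 0: {0,2,3,4,5,6}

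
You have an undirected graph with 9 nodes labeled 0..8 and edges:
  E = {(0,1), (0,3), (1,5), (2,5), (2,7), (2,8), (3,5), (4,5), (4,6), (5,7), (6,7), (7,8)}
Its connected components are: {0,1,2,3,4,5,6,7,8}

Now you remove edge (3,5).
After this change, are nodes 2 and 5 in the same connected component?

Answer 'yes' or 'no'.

Answer: yes

Derivation:
Initial components: {0,1,2,3,4,5,6,7,8}
Removing edge (3,5): not a bridge — component count unchanged at 1.
New components: {0,1,2,3,4,5,6,7,8}
Are 2 and 5 in the same component? yes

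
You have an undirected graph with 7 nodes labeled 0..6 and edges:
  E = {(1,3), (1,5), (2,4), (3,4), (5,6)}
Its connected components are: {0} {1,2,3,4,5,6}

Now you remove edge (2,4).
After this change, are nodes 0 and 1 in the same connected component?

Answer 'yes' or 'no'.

Answer: no

Derivation:
Initial components: {0} {1,2,3,4,5,6}
Removing edge (2,4): it was a bridge — component count 2 -> 3.
New components: {0} {1,3,4,5,6} {2}
Are 0 and 1 in the same component? no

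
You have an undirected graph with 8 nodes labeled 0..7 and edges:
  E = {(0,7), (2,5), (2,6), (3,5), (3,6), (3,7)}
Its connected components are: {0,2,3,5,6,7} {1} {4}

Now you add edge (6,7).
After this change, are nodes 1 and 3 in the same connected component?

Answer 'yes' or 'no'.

Answer: no

Derivation:
Initial components: {0,2,3,5,6,7} {1} {4}
Adding edge (6,7): both already in same component {0,2,3,5,6,7}. No change.
New components: {0,2,3,5,6,7} {1} {4}
Are 1 and 3 in the same component? no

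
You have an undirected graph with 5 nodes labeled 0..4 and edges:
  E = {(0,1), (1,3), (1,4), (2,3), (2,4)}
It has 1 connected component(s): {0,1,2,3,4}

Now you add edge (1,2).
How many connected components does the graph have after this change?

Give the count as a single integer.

Answer: 1

Derivation:
Initial component count: 1
Add (1,2): endpoints already in same component. Count unchanged: 1.
New component count: 1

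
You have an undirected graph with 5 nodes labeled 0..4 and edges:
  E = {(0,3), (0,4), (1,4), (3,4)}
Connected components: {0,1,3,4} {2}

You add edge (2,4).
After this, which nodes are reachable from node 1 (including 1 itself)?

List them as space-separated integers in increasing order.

Before: nodes reachable from 1: {0,1,3,4}
Adding (2,4): merges 1's component with another. Reachability grows.
After: nodes reachable from 1: {0,1,2,3,4}

Answer: 0 1 2 3 4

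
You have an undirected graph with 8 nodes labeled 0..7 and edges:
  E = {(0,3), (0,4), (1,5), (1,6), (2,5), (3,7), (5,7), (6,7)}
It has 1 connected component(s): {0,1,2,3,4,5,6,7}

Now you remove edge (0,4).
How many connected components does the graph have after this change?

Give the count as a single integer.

Initial component count: 1
Remove (0,4): it was a bridge. Count increases: 1 -> 2.
  After removal, components: {0,1,2,3,5,6,7} {4}
New component count: 2

Answer: 2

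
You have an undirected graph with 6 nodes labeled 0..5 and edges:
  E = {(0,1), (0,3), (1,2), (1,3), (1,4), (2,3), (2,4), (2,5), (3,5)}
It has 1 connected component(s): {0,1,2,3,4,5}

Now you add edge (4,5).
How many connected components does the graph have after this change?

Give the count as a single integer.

Answer: 1

Derivation:
Initial component count: 1
Add (4,5): endpoints already in same component. Count unchanged: 1.
New component count: 1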